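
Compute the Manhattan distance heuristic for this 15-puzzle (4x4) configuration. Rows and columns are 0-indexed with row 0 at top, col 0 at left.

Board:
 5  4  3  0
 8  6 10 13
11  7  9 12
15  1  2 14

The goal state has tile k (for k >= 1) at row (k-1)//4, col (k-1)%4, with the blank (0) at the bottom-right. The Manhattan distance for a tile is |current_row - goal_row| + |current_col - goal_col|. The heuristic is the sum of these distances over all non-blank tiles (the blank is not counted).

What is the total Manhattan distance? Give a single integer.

Tile 5: at (0,0), goal (1,0), distance |0-1|+|0-0| = 1
Tile 4: at (0,1), goal (0,3), distance |0-0|+|1-3| = 2
Tile 3: at (0,2), goal (0,2), distance |0-0|+|2-2| = 0
Tile 8: at (1,0), goal (1,3), distance |1-1|+|0-3| = 3
Tile 6: at (1,1), goal (1,1), distance |1-1|+|1-1| = 0
Tile 10: at (1,2), goal (2,1), distance |1-2|+|2-1| = 2
Tile 13: at (1,3), goal (3,0), distance |1-3|+|3-0| = 5
Tile 11: at (2,0), goal (2,2), distance |2-2|+|0-2| = 2
Tile 7: at (2,1), goal (1,2), distance |2-1|+|1-2| = 2
Tile 9: at (2,2), goal (2,0), distance |2-2|+|2-0| = 2
Tile 12: at (2,3), goal (2,3), distance |2-2|+|3-3| = 0
Tile 15: at (3,0), goal (3,2), distance |3-3|+|0-2| = 2
Tile 1: at (3,1), goal (0,0), distance |3-0|+|1-0| = 4
Tile 2: at (3,2), goal (0,1), distance |3-0|+|2-1| = 4
Tile 14: at (3,3), goal (3,1), distance |3-3|+|3-1| = 2
Sum: 1 + 2 + 0 + 3 + 0 + 2 + 5 + 2 + 2 + 2 + 0 + 2 + 4 + 4 + 2 = 31

Answer: 31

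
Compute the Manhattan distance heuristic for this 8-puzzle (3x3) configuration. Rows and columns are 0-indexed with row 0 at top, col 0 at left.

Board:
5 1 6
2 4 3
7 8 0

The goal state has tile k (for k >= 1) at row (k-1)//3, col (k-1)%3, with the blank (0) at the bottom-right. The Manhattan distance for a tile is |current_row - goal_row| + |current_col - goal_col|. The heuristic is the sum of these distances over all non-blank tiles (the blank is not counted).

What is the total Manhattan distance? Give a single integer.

Tile 5: (0,0)->(1,1) = 2
Tile 1: (0,1)->(0,0) = 1
Tile 6: (0,2)->(1,2) = 1
Tile 2: (1,0)->(0,1) = 2
Tile 4: (1,1)->(1,0) = 1
Tile 3: (1,2)->(0,2) = 1
Tile 7: (2,0)->(2,0) = 0
Tile 8: (2,1)->(2,1) = 0
Sum: 2 + 1 + 1 + 2 + 1 + 1 + 0 + 0 = 8

Answer: 8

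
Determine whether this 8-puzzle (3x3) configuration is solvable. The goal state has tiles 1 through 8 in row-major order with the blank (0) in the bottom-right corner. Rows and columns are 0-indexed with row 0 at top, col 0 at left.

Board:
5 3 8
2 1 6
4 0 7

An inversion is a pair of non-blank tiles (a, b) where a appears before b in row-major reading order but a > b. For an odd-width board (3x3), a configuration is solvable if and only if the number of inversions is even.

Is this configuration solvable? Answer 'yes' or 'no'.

Answer: no

Derivation:
Inversions (pairs i<j in row-major order where tile[i] > tile[j] > 0): 13
13 is odd, so the puzzle is not solvable.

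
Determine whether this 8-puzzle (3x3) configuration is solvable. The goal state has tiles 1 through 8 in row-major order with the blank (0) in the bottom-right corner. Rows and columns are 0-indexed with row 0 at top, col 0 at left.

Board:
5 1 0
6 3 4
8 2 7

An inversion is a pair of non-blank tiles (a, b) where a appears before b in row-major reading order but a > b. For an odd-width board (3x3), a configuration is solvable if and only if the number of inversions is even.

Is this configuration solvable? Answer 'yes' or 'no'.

Answer: no

Derivation:
Inversions (pairs i<j in row-major order where tile[i] > tile[j] > 0): 11
11 is odd, so the puzzle is not solvable.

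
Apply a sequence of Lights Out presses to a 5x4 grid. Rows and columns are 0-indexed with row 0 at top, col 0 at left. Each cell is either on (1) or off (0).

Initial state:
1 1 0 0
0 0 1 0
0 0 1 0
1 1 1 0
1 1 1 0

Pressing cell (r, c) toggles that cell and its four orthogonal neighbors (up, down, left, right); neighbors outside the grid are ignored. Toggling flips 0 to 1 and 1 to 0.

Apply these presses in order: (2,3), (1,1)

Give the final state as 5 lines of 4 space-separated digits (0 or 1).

After press 1 at (2,3):
1 1 0 0
0 0 1 1
0 0 0 1
1 1 1 1
1 1 1 0

After press 2 at (1,1):
1 0 0 0
1 1 0 1
0 1 0 1
1 1 1 1
1 1 1 0

Answer: 1 0 0 0
1 1 0 1
0 1 0 1
1 1 1 1
1 1 1 0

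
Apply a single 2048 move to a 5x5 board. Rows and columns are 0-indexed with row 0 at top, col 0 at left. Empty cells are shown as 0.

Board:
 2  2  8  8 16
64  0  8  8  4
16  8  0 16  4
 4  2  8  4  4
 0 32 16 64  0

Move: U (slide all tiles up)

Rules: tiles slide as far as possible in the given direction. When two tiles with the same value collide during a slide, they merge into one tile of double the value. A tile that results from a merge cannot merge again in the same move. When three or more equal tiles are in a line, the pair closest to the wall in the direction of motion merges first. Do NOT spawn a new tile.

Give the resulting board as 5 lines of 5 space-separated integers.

Slide up:
col 0: [2, 64, 16, 4, 0] -> [2, 64, 16, 4, 0]
col 1: [2, 0, 8, 2, 32] -> [2, 8, 2, 32, 0]
col 2: [8, 8, 0, 8, 16] -> [16, 8, 16, 0, 0]
col 3: [8, 8, 16, 4, 64] -> [16, 16, 4, 64, 0]
col 4: [16, 4, 4, 4, 0] -> [16, 8, 4, 0, 0]

Answer:  2  2 16 16 16
64  8  8 16  8
16  2 16  4  4
 4 32  0 64  0
 0  0  0  0  0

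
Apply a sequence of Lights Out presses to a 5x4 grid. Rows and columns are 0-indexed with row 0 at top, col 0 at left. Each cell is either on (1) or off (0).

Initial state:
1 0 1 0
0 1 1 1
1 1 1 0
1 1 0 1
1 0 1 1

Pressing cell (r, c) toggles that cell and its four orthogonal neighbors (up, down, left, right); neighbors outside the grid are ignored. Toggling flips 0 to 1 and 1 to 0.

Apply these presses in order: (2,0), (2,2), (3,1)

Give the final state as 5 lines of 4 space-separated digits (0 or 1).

Answer: 1 0 1 0
1 1 0 1
0 0 0 1
1 0 0 1
1 1 1 1

Derivation:
After press 1 at (2,0):
1 0 1 0
1 1 1 1
0 0 1 0
0 1 0 1
1 0 1 1

After press 2 at (2,2):
1 0 1 0
1 1 0 1
0 1 0 1
0 1 1 1
1 0 1 1

After press 3 at (3,1):
1 0 1 0
1 1 0 1
0 0 0 1
1 0 0 1
1 1 1 1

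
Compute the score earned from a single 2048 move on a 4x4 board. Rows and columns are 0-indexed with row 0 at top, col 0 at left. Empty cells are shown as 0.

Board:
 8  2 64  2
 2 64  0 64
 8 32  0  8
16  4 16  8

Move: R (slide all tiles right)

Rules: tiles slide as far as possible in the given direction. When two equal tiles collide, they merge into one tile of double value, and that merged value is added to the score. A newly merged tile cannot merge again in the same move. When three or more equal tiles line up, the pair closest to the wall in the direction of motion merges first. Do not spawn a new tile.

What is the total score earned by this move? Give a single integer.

Slide right:
row 0: [8, 2, 64, 2] -> [8, 2, 64, 2]  score +0 (running 0)
row 1: [2, 64, 0, 64] -> [0, 0, 2, 128]  score +128 (running 128)
row 2: [8, 32, 0, 8] -> [0, 8, 32, 8]  score +0 (running 128)
row 3: [16, 4, 16, 8] -> [16, 4, 16, 8]  score +0 (running 128)
Board after move:
  8   2  64   2
  0   0   2 128
  0   8  32   8
 16   4  16   8

Answer: 128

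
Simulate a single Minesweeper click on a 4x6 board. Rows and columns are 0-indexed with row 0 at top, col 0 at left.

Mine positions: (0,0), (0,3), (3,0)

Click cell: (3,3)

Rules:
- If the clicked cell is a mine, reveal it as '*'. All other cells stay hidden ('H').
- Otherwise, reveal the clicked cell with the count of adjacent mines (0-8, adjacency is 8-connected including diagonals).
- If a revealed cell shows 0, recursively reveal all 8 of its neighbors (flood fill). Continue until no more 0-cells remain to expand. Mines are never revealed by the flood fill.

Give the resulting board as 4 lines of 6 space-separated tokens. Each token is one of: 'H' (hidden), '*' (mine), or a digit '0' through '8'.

H H H H 1 0
H 1 1 1 1 0
H 1 0 0 0 0
H 1 0 0 0 0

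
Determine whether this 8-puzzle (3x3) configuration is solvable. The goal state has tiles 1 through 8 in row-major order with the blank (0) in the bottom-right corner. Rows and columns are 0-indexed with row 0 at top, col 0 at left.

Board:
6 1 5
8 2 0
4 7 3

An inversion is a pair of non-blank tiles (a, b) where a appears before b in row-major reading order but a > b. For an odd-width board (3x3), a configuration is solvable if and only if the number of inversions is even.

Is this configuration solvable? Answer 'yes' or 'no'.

Inversions (pairs i<j in row-major order where tile[i] > tile[j] > 0): 14
14 is even, so the puzzle is solvable.

Answer: yes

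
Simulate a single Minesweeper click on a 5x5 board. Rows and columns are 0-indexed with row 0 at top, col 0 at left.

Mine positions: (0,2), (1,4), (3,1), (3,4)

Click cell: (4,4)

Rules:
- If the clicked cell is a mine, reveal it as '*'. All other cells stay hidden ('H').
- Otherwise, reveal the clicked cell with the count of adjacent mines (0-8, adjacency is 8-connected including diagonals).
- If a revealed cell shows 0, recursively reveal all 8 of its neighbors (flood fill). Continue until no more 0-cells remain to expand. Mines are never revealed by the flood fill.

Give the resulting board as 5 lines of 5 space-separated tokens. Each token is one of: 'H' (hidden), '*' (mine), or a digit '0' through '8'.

H H H H H
H H H H H
H H H H H
H H H H H
H H H H 1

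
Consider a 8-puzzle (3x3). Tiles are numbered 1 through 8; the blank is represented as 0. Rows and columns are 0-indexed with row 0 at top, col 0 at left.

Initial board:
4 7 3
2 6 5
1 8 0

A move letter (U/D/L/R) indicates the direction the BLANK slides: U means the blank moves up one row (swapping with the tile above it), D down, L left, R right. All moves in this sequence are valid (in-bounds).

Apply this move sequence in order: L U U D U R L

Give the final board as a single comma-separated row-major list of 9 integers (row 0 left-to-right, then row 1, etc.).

After move 1 (L):
4 7 3
2 6 5
1 0 8

After move 2 (U):
4 7 3
2 0 5
1 6 8

After move 3 (U):
4 0 3
2 7 5
1 6 8

After move 4 (D):
4 7 3
2 0 5
1 6 8

After move 5 (U):
4 0 3
2 7 5
1 6 8

After move 6 (R):
4 3 0
2 7 5
1 6 8

After move 7 (L):
4 0 3
2 7 5
1 6 8

Answer: 4, 0, 3, 2, 7, 5, 1, 6, 8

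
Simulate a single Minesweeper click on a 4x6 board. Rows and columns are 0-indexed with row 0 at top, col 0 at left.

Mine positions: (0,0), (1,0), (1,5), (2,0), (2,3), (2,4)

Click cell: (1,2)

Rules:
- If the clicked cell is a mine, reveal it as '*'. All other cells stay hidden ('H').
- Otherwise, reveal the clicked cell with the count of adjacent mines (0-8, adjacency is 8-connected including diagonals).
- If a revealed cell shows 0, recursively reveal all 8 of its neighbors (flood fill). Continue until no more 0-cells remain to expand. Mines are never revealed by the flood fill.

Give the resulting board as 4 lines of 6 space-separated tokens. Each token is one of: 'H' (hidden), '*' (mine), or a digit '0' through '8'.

H H H H H H
H H 1 H H H
H H H H H H
H H H H H H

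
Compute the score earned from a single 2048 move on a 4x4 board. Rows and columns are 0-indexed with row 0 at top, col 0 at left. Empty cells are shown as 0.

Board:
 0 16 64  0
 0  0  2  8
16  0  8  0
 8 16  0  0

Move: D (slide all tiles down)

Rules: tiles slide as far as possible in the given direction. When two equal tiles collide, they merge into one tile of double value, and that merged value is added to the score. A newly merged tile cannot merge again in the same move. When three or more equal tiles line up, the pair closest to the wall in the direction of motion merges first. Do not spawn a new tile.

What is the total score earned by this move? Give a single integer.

Answer: 32

Derivation:
Slide down:
col 0: [0, 0, 16, 8] -> [0, 0, 16, 8]  score +0 (running 0)
col 1: [16, 0, 0, 16] -> [0, 0, 0, 32]  score +32 (running 32)
col 2: [64, 2, 8, 0] -> [0, 64, 2, 8]  score +0 (running 32)
col 3: [0, 8, 0, 0] -> [0, 0, 0, 8]  score +0 (running 32)
Board after move:
 0  0  0  0
 0  0 64  0
16  0  2  0
 8 32  8  8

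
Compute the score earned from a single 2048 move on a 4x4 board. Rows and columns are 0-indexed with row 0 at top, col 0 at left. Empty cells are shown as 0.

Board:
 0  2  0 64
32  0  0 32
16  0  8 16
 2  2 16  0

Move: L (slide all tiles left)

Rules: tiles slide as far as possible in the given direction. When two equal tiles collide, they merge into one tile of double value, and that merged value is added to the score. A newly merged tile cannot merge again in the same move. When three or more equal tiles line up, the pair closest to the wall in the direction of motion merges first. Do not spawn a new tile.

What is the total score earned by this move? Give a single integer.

Slide left:
row 0: [0, 2, 0, 64] -> [2, 64, 0, 0]  score +0 (running 0)
row 1: [32, 0, 0, 32] -> [64, 0, 0, 0]  score +64 (running 64)
row 2: [16, 0, 8, 16] -> [16, 8, 16, 0]  score +0 (running 64)
row 3: [2, 2, 16, 0] -> [4, 16, 0, 0]  score +4 (running 68)
Board after move:
 2 64  0  0
64  0  0  0
16  8 16  0
 4 16  0  0

Answer: 68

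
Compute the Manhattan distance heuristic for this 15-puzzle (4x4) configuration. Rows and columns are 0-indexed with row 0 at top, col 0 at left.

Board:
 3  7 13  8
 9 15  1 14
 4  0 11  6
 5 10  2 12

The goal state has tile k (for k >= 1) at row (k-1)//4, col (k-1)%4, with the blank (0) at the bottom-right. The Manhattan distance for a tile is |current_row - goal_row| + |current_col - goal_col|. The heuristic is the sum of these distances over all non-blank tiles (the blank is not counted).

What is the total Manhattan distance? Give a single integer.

Answer: 37

Derivation:
Tile 3: at (0,0), goal (0,2), distance |0-0|+|0-2| = 2
Tile 7: at (0,1), goal (1,2), distance |0-1|+|1-2| = 2
Tile 13: at (0,2), goal (3,0), distance |0-3|+|2-0| = 5
Tile 8: at (0,3), goal (1,3), distance |0-1|+|3-3| = 1
Tile 9: at (1,0), goal (2,0), distance |1-2|+|0-0| = 1
Tile 15: at (1,1), goal (3,2), distance |1-3|+|1-2| = 3
Tile 1: at (1,2), goal (0,0), distance |1-0|+|2-0| = 3
Tile 14: at (1,3), goal (3,1), distance |1-3|+|3-1| = 4
Tile 4: at (2,0), goal (0,3), distance |2-0|+|0-3| = 5
Tile 11: at (2,2), goal (2,2), distance |2-2|+|2-2| = 0
Tile 6: at (2,3), goal (1,1), distance |2-1|+|3-1| = 3
Tile 5: at (3,0), goal (1,0), distance |3-1|+|0-0| = 2
Tile 10: at (3,1), goal (2,1), distance |3-2|+|1-1| = 1
Tile 2: at (3,2), goal (0,1), distance |3-0|+|2-1| = 4
Tile 12: at (3,3), goal (2,3), distance |3-2|+|3-3| = 1
Sum: 2 + 2 + 5 + 1 + 1 + 3 + 3 + 4 + 5 + 0 + 3 + 2 + 1 + 4 + 1 = 37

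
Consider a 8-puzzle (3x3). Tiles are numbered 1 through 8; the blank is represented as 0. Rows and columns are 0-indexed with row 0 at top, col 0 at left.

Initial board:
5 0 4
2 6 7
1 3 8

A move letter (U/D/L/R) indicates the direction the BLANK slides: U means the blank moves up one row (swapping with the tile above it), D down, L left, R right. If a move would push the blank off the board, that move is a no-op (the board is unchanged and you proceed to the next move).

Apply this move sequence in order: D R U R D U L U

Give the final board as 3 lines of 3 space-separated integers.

Answer: 5 0 6
2 7 4
1 3 8

Derivation:
After move 1 (D):
5 6 4
2 0 7
1 3 8

After move 2 (R):
5 6 4
2 7 0
1 3 8

After move 3 (U):
5 6 0
2 7 4
1 3 8

After move 4 (R):
5 6 0
2 7 4
1 3 8

After move 5 (D):
5 6 4
2 7 0
1 3 8

After move 6 (U):
5 6 0
2 7 4
1 3 8

After move 7 (L):
5 0 6
2 7 4
1 3 8

After move 8 (U):
5 0 6
2 7 4
1 3 8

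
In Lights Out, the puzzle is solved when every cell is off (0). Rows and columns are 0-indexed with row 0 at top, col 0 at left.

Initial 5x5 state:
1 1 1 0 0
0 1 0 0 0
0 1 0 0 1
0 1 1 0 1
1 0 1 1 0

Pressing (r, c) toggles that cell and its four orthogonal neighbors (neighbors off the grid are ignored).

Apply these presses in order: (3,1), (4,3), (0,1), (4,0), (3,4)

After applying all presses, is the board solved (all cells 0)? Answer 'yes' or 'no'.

Answer: yes

Derivation:
After press 1 at (3,1):
1 1 1 0 0
0 1 0 0 0
0 0 0 0 1
1 0 0 0 1
1 1 1 1 0

After press 2 at (4,3):
1 1 1 0 0
0 1 0 0 0
0 0 0 0 1
1 0 0 1 1
1 1 0 0 1

After press 3 at (0,1):
0 0 0 0 0
0 0 0 0 0
0 0 0 0 1
1 0 0 1 1
1 1 0 0 1

After press 4 at (4,0):
0 0 0 0 0
0 0 0 0 0
0 0 0 0 1
0 0 0 1 1
0 0 0 0 1

After press 5 at (3,4):
0 0 0 0 0
0 0 0 0 0
0 0 0 0 0
0 0 0 0 0
0 0 0 0 0

Lights still on: 0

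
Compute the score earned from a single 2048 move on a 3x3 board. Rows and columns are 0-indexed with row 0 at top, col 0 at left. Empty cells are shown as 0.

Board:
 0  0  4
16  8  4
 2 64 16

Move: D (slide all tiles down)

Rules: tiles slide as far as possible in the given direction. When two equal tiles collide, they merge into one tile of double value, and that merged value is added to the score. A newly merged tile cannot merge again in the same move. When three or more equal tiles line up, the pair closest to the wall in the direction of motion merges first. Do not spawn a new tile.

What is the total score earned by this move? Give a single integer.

Answer: 8

Derivation:
Slide down:
col 0: [0, 16, 2] -> [0, 16, 2]  score +0 (running 0)
col 1: [0, 8, 64] -> [0, 8, 64]  score +0 (running 0)
col 2: [4, 4, 16] -> [0, 8, 16]  score +8 (running 8)
Board after move:
 0  0  0
16  8  8
 2 64 16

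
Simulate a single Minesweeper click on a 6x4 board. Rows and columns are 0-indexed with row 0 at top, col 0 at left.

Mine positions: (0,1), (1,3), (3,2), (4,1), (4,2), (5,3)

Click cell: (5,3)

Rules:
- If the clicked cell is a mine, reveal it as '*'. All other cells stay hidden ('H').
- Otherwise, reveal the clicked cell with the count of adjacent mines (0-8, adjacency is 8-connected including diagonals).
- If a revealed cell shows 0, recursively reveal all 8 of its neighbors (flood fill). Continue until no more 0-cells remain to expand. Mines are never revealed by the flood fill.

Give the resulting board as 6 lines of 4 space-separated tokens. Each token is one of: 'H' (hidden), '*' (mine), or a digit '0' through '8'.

H H H H
H H H H
H H H H
H H H H
H H H H
H H H *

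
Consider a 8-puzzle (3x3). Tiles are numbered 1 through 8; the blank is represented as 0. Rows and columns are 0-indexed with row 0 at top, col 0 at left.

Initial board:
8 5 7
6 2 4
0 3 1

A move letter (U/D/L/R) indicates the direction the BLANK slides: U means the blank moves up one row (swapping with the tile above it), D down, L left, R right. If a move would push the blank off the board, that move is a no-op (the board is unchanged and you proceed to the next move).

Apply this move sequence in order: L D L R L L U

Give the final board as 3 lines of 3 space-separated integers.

After move 1 (L):
8 5 7
6 2 4
0 3 1

After move 2 (D):
8 5 7
6 2 4
0 3 1

After move 3 (L):
8 5 7
6 2 4
0 3 1

After move 4 (R):
8 5 7
6 2 4
3 0 1

After move 5 (L):
8 5 7
6 2 4
0 3 1

After move 6 (L):
8 5 7
6 2 4
0 3 1

After move 7 (U):
8 5 7
0 2 4
6 3 1

Answer: 8 5 7
0 2 4
6 3 1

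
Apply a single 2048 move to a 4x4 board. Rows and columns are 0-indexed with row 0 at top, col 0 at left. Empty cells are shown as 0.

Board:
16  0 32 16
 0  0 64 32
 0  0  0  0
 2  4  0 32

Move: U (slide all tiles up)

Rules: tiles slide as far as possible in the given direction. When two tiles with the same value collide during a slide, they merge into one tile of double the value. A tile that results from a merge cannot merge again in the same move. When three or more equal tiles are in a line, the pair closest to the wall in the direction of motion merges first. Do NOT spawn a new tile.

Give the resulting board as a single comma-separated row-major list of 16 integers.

Slide up:
col 0: [16, 0, 0, 2] -> [16, 2, 0, 0]
col 1: [0, 0, 0, 4] -> [4, 0, 0, 0]
col 2: [32, 64, 0, 0] -> [32, 64, 0, 0]
col 3: [16, 32, 0, 32] -> [16, 64, 0, 0]

Answer: 16, 4, 32, 16, 2, 0, 64, 64, 0, 0, 0, 0, 0, 0, 0, 0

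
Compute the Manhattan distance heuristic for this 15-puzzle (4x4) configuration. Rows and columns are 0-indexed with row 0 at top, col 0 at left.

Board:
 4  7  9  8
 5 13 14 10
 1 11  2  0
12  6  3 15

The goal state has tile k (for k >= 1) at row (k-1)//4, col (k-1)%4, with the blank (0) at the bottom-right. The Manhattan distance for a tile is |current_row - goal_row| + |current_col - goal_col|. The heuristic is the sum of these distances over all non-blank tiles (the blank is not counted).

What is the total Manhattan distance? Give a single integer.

Answer: 35

Derivation:
Tile 4: at (0,0), goal (0,3), distance |0-0|+|0-3| = 3
Tile 7: at (0,1), goal (1,2), distance |0-1|+|1-2| = 2
Tile 9: at (0,2), goal (2,0), distance |0-2|+|2-0| = 4
Tile 8: at (0,3), goal (1,3), distance |0-1|+|3-3| = 1
Tile 5: at (1,0), goal (1,0), distance |1-1|+|0-0| = 0
Tile 13: at (1,1), goal (3,0), distance |1-3|+|1-0| = 3
Tile 14: at (1,2), goal (3,1), distance |1-3|+|2-1| = 3
Tile 10: at (1,3), goal (2,1), distance |1-2|+|3-1| = 3
Tile 1: at (2,0), goal (0,0), distance |2-0|+|0-0| = 2
Tile 11: at (2,1), goal (2,2), distance |2-2|+|1-2| = 1
Tile 2: at (2,2), goal (0,1), distance |2-0|+|2-1| = 3
Tile 12: at (3,0), goal (2,3), distance |3-2|+|0-3| = 4
Tile 6: at (3,1), goal (1,1), distance |3-1|+|1-1| = 2
Tile 3: at (3,2), goal (0,2), distance |3-0|+|2-2| = 3
Tile 15: at (3,3), goal (3,2), distance |3-3|+|3-2| = 1
Sum: 3 + 2 + 4 + 1 + 0 + 3 + 3 + 3 + 2 + 1 + 3 + 4 + 2 + 3 + 1 = 35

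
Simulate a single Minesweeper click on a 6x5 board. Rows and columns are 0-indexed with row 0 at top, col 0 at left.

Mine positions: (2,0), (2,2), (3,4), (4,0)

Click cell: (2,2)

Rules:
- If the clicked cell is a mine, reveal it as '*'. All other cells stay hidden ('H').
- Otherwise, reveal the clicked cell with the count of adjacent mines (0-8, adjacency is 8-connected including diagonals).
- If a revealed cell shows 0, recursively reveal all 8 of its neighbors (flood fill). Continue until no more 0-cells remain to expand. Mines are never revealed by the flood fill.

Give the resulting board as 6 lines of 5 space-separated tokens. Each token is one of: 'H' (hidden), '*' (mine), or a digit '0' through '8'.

H H H H H
H H H H H
H H * H H
H H H H H
H H H H H
H H H H H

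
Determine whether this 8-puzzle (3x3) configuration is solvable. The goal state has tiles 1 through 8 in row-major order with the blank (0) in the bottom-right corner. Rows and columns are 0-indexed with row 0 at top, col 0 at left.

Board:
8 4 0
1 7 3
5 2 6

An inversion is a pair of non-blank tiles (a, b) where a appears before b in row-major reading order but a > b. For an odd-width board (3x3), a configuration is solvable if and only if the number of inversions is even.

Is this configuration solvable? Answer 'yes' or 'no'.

Inversions (pairs i<j in row-major order where tile[i] > tile[j] > 0): 16
16 is even, so the puzzle is solvable.

Answer: yes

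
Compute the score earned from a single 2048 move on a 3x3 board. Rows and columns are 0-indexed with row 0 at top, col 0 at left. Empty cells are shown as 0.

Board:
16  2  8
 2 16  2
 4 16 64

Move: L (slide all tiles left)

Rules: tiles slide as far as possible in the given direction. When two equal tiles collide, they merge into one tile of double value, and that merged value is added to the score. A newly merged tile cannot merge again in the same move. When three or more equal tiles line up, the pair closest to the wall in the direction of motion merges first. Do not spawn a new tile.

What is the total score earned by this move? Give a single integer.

Answer: 0

Derivation:
Slide left:
row 0: [16, 2, 8] -> [16, 2, 8]  score +0 (running 0)
row 1: [2, 16, 2] -> [2, 16, 2]  score +0 (running 0)
row 2: [4, 16, 64] -> [4, 16, 64]  score +0 (running 0)
Board after move:
16  2  8
 2 16  2
 4 16 64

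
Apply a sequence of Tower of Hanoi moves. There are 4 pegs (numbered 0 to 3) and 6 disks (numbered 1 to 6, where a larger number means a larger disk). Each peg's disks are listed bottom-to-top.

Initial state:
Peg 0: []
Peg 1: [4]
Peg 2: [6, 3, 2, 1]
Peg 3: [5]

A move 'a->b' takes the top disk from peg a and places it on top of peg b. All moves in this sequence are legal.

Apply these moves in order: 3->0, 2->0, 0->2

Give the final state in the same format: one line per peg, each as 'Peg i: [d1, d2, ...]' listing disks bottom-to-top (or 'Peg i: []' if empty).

Answer: Peg 0: [5]
Peg 1: [4]
Peg 2: [6, 3, 2, 1]
Peg 3: []

Derivation:
After move 1 (3->0):
Peg 0: [5]
Peg 1: [4]
Peg 2: [6, 3, 2, 1]
Peg 3: []

After move 2 (2->0):
Peg 0: [5, 1]
Peg 1: [4]
Peg 2: [6, 3, 2]
Peg 3: []

After move 3 (0->2):
Peg 0: [5]
Peg 1: [4]
Peg 2: [6, 3, 2, 1]
Peg 3: []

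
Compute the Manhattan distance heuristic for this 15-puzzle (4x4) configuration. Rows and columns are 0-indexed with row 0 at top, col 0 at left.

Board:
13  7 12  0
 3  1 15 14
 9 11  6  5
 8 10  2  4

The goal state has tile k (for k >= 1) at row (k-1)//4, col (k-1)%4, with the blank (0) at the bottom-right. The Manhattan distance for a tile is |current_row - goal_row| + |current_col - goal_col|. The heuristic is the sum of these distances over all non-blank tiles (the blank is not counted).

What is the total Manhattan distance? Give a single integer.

Answer: 39

Derivation:
Tile 13: (0,0)->(3,0) = 3
Tile 7: (0,1)->(1,2) = 2
Tile 12: (0,2)->(2,3) = 3
Tile 3: (1,0)->(0,2) = 3
Tile 1: (1,1)->(0,0) = 2
Tile 15: (1,2)->(3,2) = 2
Tile 14: (1,3)->(3,1) = 4
Tile 9: (2,0)->(2,0) = 0
Tile 11: (2,1)->(2,2) = 1
Tile 6: (2,2)->(1,1) = 2
Tile 5: (2,3)->(1,0) = 4
Tile 8: (3,0)->(1,3) = 5
Tile 10: (3,1)->(2,1) = 1
Tile 2: (3,2)->(0,1) = 4
Tile 4: (3,3)->(0,3) = 3
Sum: 3 + 2 + 3 + 3 + 2 + 2 + 4 + 0 + 1 + 2 + 4 + 5 + 1 + 4 + 3 = 39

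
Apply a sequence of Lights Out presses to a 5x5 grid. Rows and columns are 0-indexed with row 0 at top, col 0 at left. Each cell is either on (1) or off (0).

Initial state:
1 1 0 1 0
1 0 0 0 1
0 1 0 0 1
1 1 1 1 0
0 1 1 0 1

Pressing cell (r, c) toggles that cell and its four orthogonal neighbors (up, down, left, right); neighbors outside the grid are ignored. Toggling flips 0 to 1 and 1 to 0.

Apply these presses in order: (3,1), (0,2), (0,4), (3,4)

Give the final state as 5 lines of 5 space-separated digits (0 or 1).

Answer: 1 0 1 1 1
1 0 1 0 0
0 0 0 0 0
0 0 0 0 1
0 0 1 0 0

Derivation:
After press 1 at (3,1):
1 1 0 1 0
1 0 0 0 1
0 0 0 0 1
0 0 0 1 0
0 0 1 0 1

After press 2 at (0,2):
1 0 1 0 0
1 0 1 0 1
0 0 0 0 1
0 0 0 1 0
0 0 1 0 1

After press 3 at (0,4):
1 0 1 1 1
1 0 1 0 0
0 0 0 0 1
0 0 0 1 0
0 0 1 0 1

After press 4 at (3,4):
1 0 1 1 1
1 0 1 0 0
0 0 0 0 0
0 0 0 0 1
0 0 1 0 0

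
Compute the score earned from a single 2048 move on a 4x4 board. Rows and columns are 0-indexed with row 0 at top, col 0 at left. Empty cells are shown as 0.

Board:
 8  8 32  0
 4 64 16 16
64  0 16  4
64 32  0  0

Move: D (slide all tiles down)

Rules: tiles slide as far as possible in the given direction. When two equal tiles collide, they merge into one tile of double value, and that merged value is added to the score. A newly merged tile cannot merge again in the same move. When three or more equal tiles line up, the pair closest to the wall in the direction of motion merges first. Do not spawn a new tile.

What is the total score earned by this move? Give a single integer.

Slide down:
col 0: [8, 4, 64, 64] -> [0, 8, 4, 128]  score +128 (running 128)
col 1: [8, 64, 0, 32] -> [0, 8, 64, 32]  score +0 (running 128)
col 2: [32, 16, 16, 0] -> [0, 0, 32, 32]  score +32 (running 160)
col 3: [0, 16, 4, 0] -> [0, 0, 16, 4]  score +0 (running 160)
Board after move:
  0   0   0   0
  8   8   0   0
  4  64  32  16
128  32  32   4

Answer: 160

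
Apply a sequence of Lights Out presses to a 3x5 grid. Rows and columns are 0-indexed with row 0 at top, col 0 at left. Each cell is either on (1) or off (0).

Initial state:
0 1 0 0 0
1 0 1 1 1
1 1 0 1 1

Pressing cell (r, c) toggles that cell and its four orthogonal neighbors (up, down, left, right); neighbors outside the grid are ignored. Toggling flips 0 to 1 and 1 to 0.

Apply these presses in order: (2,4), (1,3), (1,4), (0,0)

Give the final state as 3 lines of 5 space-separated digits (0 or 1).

Answer: 1 0 0 1 1
0 0 0 1 0
1 1 0 1 1

Derivation:
After press 1 at (2,4):
0 1 0 0 0
1 0 1 1 0
1 1 0 0 0

After press 2 at (1,3):
0 1 0 1 0
1 0 0 0 1
1 1 0 1 0

After press 3 at (1,4):
0 1 0 1 1
1 0 0 1 0
1 1 0 1 1

After press 4 at (0,0):
1 0 0 1 1
0 0 0 1 0
1 1 0 1 1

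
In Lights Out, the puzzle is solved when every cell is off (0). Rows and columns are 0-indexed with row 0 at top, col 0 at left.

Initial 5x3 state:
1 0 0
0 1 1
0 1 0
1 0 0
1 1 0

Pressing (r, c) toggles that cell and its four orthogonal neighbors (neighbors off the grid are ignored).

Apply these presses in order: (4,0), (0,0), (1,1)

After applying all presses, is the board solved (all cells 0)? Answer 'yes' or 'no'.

After press 1 at (4,0):
1 0 0
0 1 1
0 1 0
0 0 0
0 0 0

After press 2 at (0,0):
0 1 0
1 1 1
0 1 0
0 0 0
0 0 0

After press 3 at (1,1):
0 0 0
0 0 0
0 0 0
0 0 0
0 0 0

Lights still on: 0

Answer: yes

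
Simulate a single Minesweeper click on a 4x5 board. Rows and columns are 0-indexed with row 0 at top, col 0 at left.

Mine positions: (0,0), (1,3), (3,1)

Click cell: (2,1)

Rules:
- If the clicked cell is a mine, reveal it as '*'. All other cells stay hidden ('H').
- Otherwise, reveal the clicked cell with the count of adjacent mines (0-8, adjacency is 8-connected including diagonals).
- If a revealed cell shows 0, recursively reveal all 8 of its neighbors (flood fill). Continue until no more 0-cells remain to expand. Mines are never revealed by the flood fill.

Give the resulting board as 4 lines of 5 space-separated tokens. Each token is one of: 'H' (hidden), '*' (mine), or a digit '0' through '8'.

H H H H H
H H H H H
H 1 H H H
H H H H H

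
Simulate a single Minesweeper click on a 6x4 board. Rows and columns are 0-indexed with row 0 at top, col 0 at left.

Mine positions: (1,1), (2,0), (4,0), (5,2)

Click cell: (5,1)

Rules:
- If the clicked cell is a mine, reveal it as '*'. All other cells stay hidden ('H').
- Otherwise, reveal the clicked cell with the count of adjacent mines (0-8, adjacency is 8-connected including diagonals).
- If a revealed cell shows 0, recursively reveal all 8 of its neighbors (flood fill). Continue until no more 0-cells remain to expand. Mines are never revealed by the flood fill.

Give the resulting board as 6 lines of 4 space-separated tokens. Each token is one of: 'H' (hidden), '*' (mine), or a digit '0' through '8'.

H H H H
H H H H
H H H H
H H H H
H H H H
H 2 H H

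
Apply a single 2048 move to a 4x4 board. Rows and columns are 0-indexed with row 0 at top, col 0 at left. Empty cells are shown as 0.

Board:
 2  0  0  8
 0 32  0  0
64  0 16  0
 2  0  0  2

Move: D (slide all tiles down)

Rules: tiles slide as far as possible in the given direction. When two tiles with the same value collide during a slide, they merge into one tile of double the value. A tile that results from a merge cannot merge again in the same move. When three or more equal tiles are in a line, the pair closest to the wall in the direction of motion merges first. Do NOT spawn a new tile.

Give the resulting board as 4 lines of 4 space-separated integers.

Answer:  0  0  0  0
 2  0  0  0
64  0  0  8
 2 32 16  2

Derivation:
Slide down:
col 0: [2, 0, 64, 2] -> [0, 2, 64, 2]
col 1: [0, 32, 0, 0] -> [0, 0, 0, 32]
col 2: [0, 0, 16, 0] -> [0, 0, 0, 16]
col 3: [8, 0, 0, 2] -> [0, 0, 8, 2]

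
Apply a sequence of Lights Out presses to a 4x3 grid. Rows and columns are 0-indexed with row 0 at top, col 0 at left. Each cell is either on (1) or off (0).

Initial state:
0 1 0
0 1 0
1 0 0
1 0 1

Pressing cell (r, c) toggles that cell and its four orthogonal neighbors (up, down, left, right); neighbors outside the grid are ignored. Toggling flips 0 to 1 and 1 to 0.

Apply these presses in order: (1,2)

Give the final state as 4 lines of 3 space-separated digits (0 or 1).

Answer: 0 1 1
0 0 1
1 0 1
1 0 1

Derivation:
After press 1 at (1,2):
0 1 1
0 0 1
1 0 1
1 0 1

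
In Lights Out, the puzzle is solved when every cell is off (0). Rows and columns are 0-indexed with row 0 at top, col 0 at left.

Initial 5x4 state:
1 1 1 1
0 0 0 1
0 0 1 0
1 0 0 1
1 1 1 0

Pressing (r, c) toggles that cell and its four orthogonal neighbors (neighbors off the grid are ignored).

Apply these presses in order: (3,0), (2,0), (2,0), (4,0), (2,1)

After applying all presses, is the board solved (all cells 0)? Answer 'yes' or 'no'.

After press 1 at (3,0):
1 1 1 1
0 0 0 1
1 0 1 0
0 1 0 1
0 1 1 0

After press 2 at (2,0):
1 1 1 1
1 0 0 1
0 1 1 0
1 1 0 1
0 1 1 0

After press 3 at (2,0):
1 1 1 1
0 0 0 1
1 0 1 0
0 1 0 1
0 1 1 0

After press 4 at (4,0):
1 1 1 1
0 0 0 1
1 0 1 0
1 1 0 1
1 0 1 0

After press 5 at (2,1):
1 1 1 1
0 1 0 1
0 1 0 0
1 0 0 1
1 0 1 0

Lights still on: 11

Answer: no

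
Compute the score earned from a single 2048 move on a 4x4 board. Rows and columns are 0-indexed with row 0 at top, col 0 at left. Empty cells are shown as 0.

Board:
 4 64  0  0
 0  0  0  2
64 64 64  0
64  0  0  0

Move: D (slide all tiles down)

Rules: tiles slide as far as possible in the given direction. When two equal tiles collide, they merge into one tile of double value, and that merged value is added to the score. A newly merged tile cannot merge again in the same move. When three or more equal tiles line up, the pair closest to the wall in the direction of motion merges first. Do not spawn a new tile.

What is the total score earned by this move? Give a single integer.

Slide down:
col 0: [4, 0, 64, 64] -> [0, 0, 4, 128]  score +128 (running 128)
col 1: [64, 0, 64, 0] -> [0, 0, 0, 128]  score +128 (running 256)
col 2: [0, 0, 64, 0] -> [0, 0, 0, 64]  score +0 (running 256)
col 3: [0, 2, 0, 0] -> [0, 0, 0, 2]  score +0 (running 256)
Board after move:
  0   0   0   0
  0   0   0   0
  4   0   0   0
128 128  64   2

Answer: 256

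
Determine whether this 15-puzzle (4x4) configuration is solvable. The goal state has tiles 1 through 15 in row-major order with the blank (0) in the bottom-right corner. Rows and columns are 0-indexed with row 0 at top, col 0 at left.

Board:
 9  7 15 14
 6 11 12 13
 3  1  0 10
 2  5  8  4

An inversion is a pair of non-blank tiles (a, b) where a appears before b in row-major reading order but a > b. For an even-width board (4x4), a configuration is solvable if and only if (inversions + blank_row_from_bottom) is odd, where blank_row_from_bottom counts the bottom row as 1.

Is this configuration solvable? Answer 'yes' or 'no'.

Inversions: 71
Blank is in row 2 (0-indexed from top), which is row 2 counting from the bottom (bottom = 1).
71 + 2 = 73, which is odd, so the puzzle is solvable.

Answer: yes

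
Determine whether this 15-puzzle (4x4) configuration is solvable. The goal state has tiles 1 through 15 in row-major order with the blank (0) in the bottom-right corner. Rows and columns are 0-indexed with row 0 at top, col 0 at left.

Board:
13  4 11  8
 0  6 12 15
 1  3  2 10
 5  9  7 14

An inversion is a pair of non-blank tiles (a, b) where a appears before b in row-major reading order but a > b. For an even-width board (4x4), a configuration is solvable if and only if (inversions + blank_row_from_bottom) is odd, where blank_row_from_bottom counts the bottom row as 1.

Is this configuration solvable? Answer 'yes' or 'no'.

Answer: yes

Derivation:
Inversions: 54
Blank is in row 1 (0-indexed from top), which is row 3 counting from the bottom (bottom = 1).
54 + 3 = 57, which is odd, so the puzzle is solvable.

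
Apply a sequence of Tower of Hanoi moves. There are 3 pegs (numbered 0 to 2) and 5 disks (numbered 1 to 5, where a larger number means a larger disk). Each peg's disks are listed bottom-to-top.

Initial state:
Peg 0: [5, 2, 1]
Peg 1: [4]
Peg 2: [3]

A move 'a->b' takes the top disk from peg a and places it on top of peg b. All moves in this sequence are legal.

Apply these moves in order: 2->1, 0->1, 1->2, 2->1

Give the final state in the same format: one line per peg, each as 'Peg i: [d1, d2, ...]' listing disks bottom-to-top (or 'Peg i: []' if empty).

Answer: Peg 0: [5, 2]
Peg 1: [4, 3, 1]
Peg 2: []

Derivation:
After move 1 (2->1):
Peg 0: [5, 2, 1]
Peg 1: [4, 3]
Peg 2: []

After move 2 (0->1):
Peg 0: [5, 2]
Peg 1: [4, 3, 1]
Peg 2: []

After move 3 (1->2):
Peg 0: [5, 2]
Peg 1: [4, 3]
Peg 2: [1]

After move 4 (2->1):
Peg 0: [5, 2]
Peg 1: [4, 3, 1]
Peg 2: []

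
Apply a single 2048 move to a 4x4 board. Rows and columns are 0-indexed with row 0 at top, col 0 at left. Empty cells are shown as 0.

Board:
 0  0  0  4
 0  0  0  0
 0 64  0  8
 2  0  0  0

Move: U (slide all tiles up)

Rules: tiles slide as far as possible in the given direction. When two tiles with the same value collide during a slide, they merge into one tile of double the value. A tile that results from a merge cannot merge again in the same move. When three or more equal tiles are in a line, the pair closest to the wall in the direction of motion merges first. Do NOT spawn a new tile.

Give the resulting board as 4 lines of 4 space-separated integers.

Answer:  2 64  0  4
 0  0  0  8
 0  0  0  0
 0  0  0  0

Derivation:
Slide up:
col 0: [0, 0, 0, 2] -> [2, 0, 0, 0]
col 1: [0, 0, 64, 0] -> [64, 0, 0, 0]
col 2: [0, 0, 0, 0] -> [0, 0, 0, 0]
col 3: [4, 0, 8, 0] -> [4, 8, 0, 0]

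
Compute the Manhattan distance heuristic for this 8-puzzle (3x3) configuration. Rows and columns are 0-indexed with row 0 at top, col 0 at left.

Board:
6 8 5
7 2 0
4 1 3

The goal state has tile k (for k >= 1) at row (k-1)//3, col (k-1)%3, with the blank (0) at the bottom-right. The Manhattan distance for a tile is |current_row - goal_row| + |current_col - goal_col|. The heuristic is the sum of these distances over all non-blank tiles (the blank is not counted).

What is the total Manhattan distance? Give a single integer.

Answer: 15

Derivation:
Tile 6: (0,0)->(1,2) = 3
Tile 8: (0,1)->(2,1) = 2
Tile 5: (0,2)->(1,1) = 2
Tile 7: (1,0)->(2,0) = 1
Tile 2: (1,1)->(0,1) = 1
Tile 4: (2,0)->(1,0) = 1
Tile 1: (2,1)->(0,0) = 3
Tile 3: (2,2)->(0,2) = 2
Sum: 3 + 2 + 2 + 1 + 1 + 1 + 3 + 2 = 15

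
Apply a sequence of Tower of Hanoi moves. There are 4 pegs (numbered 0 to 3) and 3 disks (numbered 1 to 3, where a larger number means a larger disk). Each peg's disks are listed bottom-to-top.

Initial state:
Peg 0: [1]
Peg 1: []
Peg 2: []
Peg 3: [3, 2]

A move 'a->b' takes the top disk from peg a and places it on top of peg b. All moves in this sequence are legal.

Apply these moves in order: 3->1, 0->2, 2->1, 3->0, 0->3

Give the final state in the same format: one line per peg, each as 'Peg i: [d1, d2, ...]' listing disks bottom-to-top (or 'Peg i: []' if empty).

Answer: Peg 0: []
Peg 1: [2, 1]
Peg 2: []
Peg 3: [3]

Derivation:
After move 1 (3->1):
Peg 0: [1]
Peg 1: [2]
Peg 2: []
Peg 3: [3]

After move 2 (0->2):
Peg 0: []
Peg 1: [2]
Peg 2: [1]
Peg 3: [3]

After move 3 (2->1):
Peg 0: []
Peg 1: [2, 1]
Peg 2: []
Peg 3: [3]

After move 4 (3->0):
Peg 0: [3]
Peg 1: [2, 1]
Peg 2: []
Peg 3: []

After move 5 (0->3):
Peg 0: []
Peg 1: [2, 1]
Peg 2: []
Peg 3: [3]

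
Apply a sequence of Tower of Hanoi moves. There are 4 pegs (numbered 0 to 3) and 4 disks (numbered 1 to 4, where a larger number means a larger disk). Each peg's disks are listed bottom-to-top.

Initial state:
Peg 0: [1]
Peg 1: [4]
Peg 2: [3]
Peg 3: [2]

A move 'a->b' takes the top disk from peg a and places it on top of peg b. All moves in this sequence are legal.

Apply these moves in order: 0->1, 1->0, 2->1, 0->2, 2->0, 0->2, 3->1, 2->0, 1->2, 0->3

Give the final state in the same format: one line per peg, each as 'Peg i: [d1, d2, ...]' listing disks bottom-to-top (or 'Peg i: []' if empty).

After move 1 (0->1):
Peg 0: []
Peg 1: [4, 1]
Peg 2: [3]
Peg 3: [2]

After move 2 (1->0):
Peg 0: [1]
Peg 1: [4]
Peg 2: [3]
Peg 3: [2]

After move 3 (2->1):
Peg 0: [1]
Peg 1: [4, 3]
Peg 2: []
Peg 3: [2]

After move 4 (0->2):
Peg 0: []
Peg 1: [4, 3]
Peg 2: [1]
Peg 3: [2]

After move 5 (2->0):
Peg 0: [1]
Peg 1: [4, 3]
Peg 2: []
Peg 3: [2]

After move 6 (0->2):
Peg 0: []
Peg 1: [4, 3]
Peg 2: [1]
Peg 3: [2]

After move 7 (3->1):
Peg 0: []
Peg 1: [4, 3, 2]
Peg 2: [1]
Peg 3: []

After move 8 (2->0):
Peg 0: [1]
Peg 1: [4, 3, 2]
Peg 2: []
Peg 3: []

After move 9 (1->2):
Peg 0: [1]
Peg 1: [4, 3]
Peg 2: [2]
Peg 3: []

After move 10 (0->3):
Peg 0: []
Peg 1: [4, 3]
Peg 2: [2]
Peg 3: [1]

Answer: Peg 0: []
Peg 1: [4, 3]
Peg 2: [2]
Peg 3: [1]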